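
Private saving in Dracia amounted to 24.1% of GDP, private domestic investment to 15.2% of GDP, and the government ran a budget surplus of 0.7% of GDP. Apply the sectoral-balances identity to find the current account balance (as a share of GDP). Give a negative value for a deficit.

By the sectoral-balances identity, CA = (S_private - I) + (T - G).
Private balance = 24.1 - 15.2 = 8.9
Government balance (T - G) = 0.7
CA = 8.9 + 0.7 = 9.6

9.6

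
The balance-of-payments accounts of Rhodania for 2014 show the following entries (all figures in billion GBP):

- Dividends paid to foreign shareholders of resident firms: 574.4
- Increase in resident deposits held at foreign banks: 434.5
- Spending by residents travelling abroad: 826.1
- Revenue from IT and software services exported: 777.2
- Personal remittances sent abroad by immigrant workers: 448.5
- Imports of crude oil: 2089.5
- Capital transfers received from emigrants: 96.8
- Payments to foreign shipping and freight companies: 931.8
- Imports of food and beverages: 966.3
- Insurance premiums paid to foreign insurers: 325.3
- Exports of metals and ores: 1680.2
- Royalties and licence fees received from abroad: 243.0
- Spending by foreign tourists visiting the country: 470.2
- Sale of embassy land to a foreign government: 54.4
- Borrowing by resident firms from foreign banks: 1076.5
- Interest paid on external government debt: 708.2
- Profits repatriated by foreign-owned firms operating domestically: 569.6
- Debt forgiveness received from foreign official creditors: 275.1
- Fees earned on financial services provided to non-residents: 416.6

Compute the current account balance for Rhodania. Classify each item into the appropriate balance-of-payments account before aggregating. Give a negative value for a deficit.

-3852.5

Goods: -2089.5 - 966.3 + 1680.2 = -1375.6
Services: 243.0 - 325.3 - 826.1 + 777.2 + 470.2 - 931.8 + 416.6 = -176.2
Primary income: -569.6 - 708.2 - 574.4 = -1852.2
Secondary income: -448.5
Current account = (-1375.6) + (-176.2) + (-1852.2) + (-448.5) = -3852.5
(Excluded from the current account — financial account: increase in resident deposits held at foreign banks 434.5, borrowing by resident firms from foreign banks 1076.5; capital account: capital transfers received from emigrants 96.8, sale of embassy land to a foreign government 54.4, debt forgiveness received from foreign official creditors 275.1.)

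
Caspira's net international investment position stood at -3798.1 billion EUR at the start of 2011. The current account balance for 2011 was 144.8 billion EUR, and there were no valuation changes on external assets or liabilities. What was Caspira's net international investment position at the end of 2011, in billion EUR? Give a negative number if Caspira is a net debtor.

-3653.3

With no valuation effects, change in NIIP = current account = 144.8
End-of-year NIIP = -3798.1 + 144.8 = -3653.3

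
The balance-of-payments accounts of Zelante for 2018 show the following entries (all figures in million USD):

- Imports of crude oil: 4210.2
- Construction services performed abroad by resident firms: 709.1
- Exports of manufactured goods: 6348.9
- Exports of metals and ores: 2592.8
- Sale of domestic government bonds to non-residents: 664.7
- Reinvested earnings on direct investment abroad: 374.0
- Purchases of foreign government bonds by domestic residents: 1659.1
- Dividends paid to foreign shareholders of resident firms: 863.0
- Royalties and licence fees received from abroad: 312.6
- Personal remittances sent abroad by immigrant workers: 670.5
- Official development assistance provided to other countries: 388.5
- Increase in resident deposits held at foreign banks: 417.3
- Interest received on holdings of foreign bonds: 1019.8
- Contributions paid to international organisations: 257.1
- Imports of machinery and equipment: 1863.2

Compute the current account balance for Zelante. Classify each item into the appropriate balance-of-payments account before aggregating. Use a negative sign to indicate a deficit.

Goods: 2592.8 - 4210.2 - 1863.2 + 6348.9 = 2868.3
Services: 709.1 + 312.6 = 1021.7
Primary income: 374.0 + 1019.8 - 863.0 = 530.8
Secondary income: -257.1 - 670.5 - 388.5 = -1316.1
Current account = 2868.3 + 1021.7 + 530.8 + (-1316.1) = 3104.7
(Excluded from the current account — financial account: sale of domestic government bonds to non-residents 664.7, purchases of foreign government bonds by domestic residents 1659.1, increase in resident deposits held at foreign banks 417.3.)

3104.7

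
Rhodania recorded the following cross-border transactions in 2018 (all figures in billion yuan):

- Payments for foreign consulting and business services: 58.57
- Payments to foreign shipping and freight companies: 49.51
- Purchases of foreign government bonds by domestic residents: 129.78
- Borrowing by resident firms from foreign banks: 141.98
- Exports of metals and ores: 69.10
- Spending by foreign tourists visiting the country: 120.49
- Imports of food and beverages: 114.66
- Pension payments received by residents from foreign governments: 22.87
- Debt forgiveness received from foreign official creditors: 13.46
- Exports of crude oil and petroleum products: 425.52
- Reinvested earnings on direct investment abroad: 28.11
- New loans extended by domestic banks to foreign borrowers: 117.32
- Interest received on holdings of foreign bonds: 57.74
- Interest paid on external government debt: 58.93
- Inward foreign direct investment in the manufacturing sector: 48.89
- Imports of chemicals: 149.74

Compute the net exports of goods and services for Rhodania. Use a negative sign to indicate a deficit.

242.63

Goods: 425.52 - 149.74 + 69.10 - 114.66 = 230.22
Services: -49.51 - 58.57 + 120.49 = 12.41
Trade balance = 230.22 + 12.41 = 242.63
(Excluded from the trade balance — financial account: purchases of foreign government bonds by domestic residents 129.78, borrowing by resident firms from foreign banks 141.98, new loans extended by domestic banks to foreign borrowers 117.32, inward foreign direct investment in the manufacturing sector 48.89; secondary income: pension payments received by residents from foreign governments 22.87; capital account: debt forgiveness received from foreign official creditors 13.46; primary income: reinvested earnings on direct investment abroad 28.11, interest received on holdings of foreign bonds 57.74, interest paid on external government debt 58.93.)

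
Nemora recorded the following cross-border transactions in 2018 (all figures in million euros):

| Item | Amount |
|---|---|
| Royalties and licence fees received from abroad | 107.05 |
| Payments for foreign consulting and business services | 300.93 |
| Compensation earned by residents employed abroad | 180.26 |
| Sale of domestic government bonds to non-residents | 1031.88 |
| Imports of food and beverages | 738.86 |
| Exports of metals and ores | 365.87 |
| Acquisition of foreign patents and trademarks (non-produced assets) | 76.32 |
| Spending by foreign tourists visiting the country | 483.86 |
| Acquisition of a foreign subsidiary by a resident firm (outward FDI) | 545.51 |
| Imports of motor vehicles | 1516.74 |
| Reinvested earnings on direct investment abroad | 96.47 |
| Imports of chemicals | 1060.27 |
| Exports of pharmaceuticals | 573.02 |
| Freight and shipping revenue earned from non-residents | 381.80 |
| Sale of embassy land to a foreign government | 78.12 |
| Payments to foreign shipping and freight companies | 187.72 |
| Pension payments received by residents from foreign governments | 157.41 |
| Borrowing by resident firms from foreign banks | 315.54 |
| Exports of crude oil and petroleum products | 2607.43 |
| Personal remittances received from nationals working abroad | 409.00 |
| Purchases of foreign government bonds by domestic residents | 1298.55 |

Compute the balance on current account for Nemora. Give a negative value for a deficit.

Goods: -1060.27 - 738.86 + 2607.43 + 365.87 - 1516.74 + 573.02 = 230.45
Services: -187.72 - 300.93 + 483.86 + 381.80 + 107.05 = 484.06
Primary income: 96.47 + 180.26 = 276.73
Secondary income: 409.00 + 157.41 = 566.41
Current account = 230.45 + 484.06 + 276.73 + 566.41 = 1557.65
(Excluded from the current account — financial account: sale of domestic government bonds to non-residents 1031.88, acquisition of a foreign subsidiary by a resident firm (outward FDI) 545.51, borrowing by resident firms from foreign banks 315.54, purchases of foreign government bonds by domestic residents 1298.55; capital account: acquisition of foreign patents and trademarks (non-produced assets) 76.32, sale of embassy land to a foreign government 78.12.)

1557.65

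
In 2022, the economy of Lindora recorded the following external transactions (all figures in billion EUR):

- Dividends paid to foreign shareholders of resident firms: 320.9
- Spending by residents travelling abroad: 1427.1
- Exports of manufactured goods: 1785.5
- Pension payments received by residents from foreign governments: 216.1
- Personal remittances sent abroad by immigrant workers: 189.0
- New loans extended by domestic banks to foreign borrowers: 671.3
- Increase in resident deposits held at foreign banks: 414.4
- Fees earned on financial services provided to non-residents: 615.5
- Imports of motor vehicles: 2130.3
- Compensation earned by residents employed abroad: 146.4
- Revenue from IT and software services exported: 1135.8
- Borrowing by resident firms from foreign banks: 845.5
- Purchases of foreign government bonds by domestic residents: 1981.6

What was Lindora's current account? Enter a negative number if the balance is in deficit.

Goods: 1785.5 - 2130.3 = -344.8
Services: 615.5 + 1135.8 - 1427.1 = 324.2
Primary income: 146.4 - 320.9 = -174.5
Secondary income: 216.1 - 189.0 = 27.1
Current account = (-344.8) + 324.2 + (-174.5) + 27.1 = -168.0
(Excluded from the current account — financial account: new loans extended by domestic banks to foreign borrowers 671.3, increase in resident deposits held at foreign banks 414.4, borrowing by resident firms from foreign banks 845.5, purchases of foreign government bonds by domestic residents 1981.6.)

-168.0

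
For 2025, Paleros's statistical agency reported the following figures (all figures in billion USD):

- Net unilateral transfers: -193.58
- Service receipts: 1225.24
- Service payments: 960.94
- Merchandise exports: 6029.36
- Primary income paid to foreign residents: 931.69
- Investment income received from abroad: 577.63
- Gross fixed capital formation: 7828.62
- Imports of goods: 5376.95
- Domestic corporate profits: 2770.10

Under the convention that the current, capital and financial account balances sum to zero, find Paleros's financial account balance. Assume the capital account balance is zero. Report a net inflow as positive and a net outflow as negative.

-369.07

Goods balance = 6029.36 - 5376.95 = 652.41
Services balance = 1225.24 - 960.94 = 264.30
Trade balance (goods + services) = 652.41 + 264.30 = 916.71
Net primary income = 577.63 - 931.69 = -354.06
Net secondary income = -193.58
Current account = 916.71 + (-354.06) + (-193.58) = 369.07
Financial account = -(369.07) = -369.07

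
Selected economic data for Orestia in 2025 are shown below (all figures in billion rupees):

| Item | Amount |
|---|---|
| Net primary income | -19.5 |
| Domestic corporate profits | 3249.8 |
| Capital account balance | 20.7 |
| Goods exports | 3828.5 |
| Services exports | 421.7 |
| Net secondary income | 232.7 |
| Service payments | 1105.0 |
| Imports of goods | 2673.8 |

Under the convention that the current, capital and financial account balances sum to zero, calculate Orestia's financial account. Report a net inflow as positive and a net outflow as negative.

-705.3

Goods balance = 3828.5 - 2673.8 = 1154.7
Services balance = 421.7 - 1105.0 = -683.3
Trade balance (goods + services) = 1154.7 + (-683.3) = 471.4
Net primary income = -19.5
Net secondary income = 232.7
Current account = 471.4 + (-19.5) + 232.7 = 684.6
Financial account = -(684.6 + 20.7) = -705.3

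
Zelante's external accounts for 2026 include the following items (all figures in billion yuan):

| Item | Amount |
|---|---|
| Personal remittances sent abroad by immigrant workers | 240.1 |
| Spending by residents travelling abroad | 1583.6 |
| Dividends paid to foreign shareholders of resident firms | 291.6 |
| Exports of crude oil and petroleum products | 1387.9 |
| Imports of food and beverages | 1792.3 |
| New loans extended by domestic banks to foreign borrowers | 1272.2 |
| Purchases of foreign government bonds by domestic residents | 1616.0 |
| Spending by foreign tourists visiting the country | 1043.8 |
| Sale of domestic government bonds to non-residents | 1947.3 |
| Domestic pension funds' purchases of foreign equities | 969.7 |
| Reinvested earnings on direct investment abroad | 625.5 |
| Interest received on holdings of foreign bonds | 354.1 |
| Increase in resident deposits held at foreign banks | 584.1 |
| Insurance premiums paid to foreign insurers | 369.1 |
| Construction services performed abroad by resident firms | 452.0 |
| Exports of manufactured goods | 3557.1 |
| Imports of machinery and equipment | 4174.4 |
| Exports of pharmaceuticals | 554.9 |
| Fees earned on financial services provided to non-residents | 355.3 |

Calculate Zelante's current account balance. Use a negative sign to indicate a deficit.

Goods: -4174.4 - 1792.3 + 554.9 + 1387.9 + 3557.1 = -466.8
Services: 1043.8 - 369.1 - 1583.6 + 452.0 + 355.3 = -101.6
Primary income: -291.6 + 625.5 + 354.1 = 688.0
Secondary income: -240.1
Current account = (-466.8) + (-101.6) + 688.0 + (-240.1) = -120.5
(Excluded from the current account — financial account: new loans extended by domestic banks to foreign borrowers 1272.2, purchases of foreign government bonds by domestic residents 1616.0, sale of domestic government bonds to non-residents 1947.3, domestic pension funds' purchases of foreign equities 969.7, increase in resident deposits held at foreign banks 584.1.)

-120.5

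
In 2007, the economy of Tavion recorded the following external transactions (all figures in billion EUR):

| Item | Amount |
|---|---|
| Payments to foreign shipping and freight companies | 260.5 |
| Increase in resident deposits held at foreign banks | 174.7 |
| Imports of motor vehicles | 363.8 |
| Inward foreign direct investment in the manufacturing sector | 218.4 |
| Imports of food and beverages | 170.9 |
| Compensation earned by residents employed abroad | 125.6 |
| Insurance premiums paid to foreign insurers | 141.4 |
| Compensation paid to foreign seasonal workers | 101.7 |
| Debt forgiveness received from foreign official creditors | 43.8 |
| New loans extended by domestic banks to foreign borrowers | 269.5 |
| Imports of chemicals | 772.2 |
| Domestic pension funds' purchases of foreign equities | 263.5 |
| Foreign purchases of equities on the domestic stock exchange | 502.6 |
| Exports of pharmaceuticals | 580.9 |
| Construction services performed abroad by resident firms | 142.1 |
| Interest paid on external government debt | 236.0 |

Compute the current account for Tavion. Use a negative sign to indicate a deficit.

-1197.9

Goods: -170.9 + 580.9 - 772.2 - 363.8 = -726.0
Services: 142.1 - 260.5 - 141.4 = -259.8
Primary income: -236.0 - 101.7 + 125.6 = -212.1
Current account = (-726.0) + (-259.8) + (-212.1) = -1197.9
(Excluded from the current account — financial account: increase in resident deposits held at foreign banks 174.7, inward foreign direct investment in the manufacturing sector 218.4, new loans extended by domestic banks to foreign borrowers 269.5, domestic pension funds' purchases of foreign equities 263.5, foreign purchases of equities on the domestic stock exchange 502.6; capital account: debt forgiveness received from foreign official creditors 43.8.)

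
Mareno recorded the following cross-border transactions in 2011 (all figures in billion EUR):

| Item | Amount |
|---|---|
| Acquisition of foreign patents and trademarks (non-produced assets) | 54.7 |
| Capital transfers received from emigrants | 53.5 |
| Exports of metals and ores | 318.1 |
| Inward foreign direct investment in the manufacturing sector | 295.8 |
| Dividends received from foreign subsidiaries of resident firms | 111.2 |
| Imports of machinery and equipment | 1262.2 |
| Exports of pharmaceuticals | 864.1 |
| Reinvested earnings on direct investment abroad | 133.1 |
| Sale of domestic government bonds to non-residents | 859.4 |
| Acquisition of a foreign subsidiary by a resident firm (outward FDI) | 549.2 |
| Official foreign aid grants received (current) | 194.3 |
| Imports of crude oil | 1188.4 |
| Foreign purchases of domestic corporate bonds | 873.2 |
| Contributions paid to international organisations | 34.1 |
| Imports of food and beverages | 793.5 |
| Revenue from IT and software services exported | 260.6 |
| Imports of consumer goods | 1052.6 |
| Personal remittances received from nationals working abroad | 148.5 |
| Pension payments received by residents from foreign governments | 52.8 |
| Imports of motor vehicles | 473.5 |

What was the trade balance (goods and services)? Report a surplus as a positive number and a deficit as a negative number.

Goods: -473.5 + 318.1 - 1188.4 - 1052.6 - 793.5 + 864.1 - 1262.2 = -3588.0
Services: 260.6
Trade balance = -3588.0 + 260.6 = -3327.4
(Excluded from the trade balance — capital account: acquisition of foreign patents and trademarks (non-produced assets) 54.7, capital transfers received from emigrants 53.5; financial account: inward foreign direct investment in the manufacturing sector 295.8, sale of domestic government bonds to non-residents 859.4, acquisition of a foreign subsidiary by a resident firm (outward FDI) 549.2, foreign purchases of domestic corporate bonds 873.2; primary income: dividends received from foreign subsidiaries of resident firms 111.2, reinvested earnings on direct investment abroad 133.1; secondary income: official foreign aid grants received (current) 194.3, contributions paid to international organisations 34.1, personal remittances received from nationals working abroad 148.5, pension payments received by residents from foreign governments 52.8.)

-3327.4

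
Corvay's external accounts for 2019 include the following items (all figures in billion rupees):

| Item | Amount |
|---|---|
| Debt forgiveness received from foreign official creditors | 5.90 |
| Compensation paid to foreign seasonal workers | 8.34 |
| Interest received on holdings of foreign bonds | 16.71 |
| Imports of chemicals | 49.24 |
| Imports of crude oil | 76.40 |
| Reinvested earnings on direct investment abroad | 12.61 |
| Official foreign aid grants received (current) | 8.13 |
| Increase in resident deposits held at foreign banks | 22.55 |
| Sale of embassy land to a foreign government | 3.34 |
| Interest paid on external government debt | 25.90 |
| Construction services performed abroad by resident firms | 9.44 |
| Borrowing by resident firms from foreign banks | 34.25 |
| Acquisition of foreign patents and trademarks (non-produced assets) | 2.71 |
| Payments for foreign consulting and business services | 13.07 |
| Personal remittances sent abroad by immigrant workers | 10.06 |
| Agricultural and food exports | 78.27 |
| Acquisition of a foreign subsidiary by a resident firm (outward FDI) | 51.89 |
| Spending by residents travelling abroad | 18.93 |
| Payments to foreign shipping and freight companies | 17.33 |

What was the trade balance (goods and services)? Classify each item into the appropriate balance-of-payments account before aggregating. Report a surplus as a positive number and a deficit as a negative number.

-87.26

Goods: -49.24 + 78.27 - 76.40 = -47.37
Services: -18.93 - 13.07 + 9.44 - 17.33 = -39.89
Trade balance = -47.37 + (-39.89) = -87.26
(Excluded from the trade balance — capital account: debt forgiveness received from foreign official creditors 5.90, sale of embassy land to a foreign government 3.34, acquisition of foreign patents and trademarks (non-produced assets) 2.71; primary income: compensation paid to foreign seasonal workers 8.34, interest received on holdings of foreign bonds 16.71, reinvested earnings on direct investment abroad 12.61, interest paid on external government debt 25.90; secondary income: official foreign aid grants received (current) 8.13, personal remittances sent abroad by immigrant workers 10.06; financial account: increase in resident deposits held at foreign banks 22.55, borrowing by resident firms from foreign banks 34.25, acquisition of a foreign subsidiary by a resident firm (outward FDI) 51.89.)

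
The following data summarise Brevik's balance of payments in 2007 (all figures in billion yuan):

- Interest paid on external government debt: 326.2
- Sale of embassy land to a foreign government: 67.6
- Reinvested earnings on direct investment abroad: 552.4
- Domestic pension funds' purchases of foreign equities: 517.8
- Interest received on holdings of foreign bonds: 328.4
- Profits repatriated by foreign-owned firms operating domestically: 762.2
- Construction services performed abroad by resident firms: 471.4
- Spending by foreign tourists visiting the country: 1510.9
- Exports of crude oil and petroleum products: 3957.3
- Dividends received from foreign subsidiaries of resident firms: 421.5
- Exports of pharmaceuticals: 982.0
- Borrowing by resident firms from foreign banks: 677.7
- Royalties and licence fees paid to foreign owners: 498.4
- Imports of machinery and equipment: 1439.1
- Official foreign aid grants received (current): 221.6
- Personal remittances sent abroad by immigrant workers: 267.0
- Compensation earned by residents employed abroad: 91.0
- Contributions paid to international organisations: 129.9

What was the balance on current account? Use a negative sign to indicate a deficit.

5113.7

Goods: 3957.3 + 982.0 - 1439.1 = 3500.2
Services: 1510.9 - 498.4 + 471.4 = 1483.9
Primary income: -762.2 - 326.2 + 328.4 + 91.0 + 552.4 + 421.5 = 304.9
Secondary income: -129.9 - 267.0 + 221.6 = -175.3
Current account = 3500.2 + 1483.9 + 304.9 + (-175.3) = 5113.7
(Excluded from the current account — capital account: sale of embassy land to a foreign government 67.6; financial account: domestic pension funds' purchases of foreign equities 517.8, borrowing by resident firms from foreign banks 677.7.)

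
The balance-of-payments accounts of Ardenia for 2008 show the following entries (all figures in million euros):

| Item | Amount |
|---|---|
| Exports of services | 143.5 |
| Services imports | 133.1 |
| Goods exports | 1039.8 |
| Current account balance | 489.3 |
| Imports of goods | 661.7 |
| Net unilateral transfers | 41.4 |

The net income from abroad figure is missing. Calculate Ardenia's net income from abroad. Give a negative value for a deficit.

59.4

Current account = goods balance + services balance + net primary income + net secondary income
Sum of the known components = 429.9
Net income from abroad = CA - (known components) = 489.3 - 429.9 = 59.4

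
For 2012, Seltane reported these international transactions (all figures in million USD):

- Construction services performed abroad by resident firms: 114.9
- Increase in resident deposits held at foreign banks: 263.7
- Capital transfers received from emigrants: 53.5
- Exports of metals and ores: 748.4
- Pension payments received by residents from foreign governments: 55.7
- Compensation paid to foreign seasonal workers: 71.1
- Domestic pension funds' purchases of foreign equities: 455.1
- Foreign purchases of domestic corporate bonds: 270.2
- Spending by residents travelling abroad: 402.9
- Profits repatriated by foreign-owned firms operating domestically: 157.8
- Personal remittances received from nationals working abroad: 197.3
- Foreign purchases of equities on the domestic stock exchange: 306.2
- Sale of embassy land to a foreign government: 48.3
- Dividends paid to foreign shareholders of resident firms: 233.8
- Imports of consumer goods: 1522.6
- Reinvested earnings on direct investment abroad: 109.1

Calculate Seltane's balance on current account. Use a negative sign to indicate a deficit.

Goods: -1522.6 + 748.4 = -774.2
Services: 114.9 - 402.9 = -288.0
Primary income: 109.1 - 71.1 - 157.8 - 233.8 = -353.6
Secondary income: 55.7 + 197.3 = 253.0
Current account = (-774.2) + (-288.0) + (-353.6) + 253.0 = -1162.8
(Excluded from the current account — financial account: increase in resident deposits held at foreign banks 263.7, domestic pension funds' purchases of foreign equities 455.1, foreign purchases of domestic corporate bonds 270.2, foreign purchases of equities on the domestic stock exchange 306.2; capital account: capital transfers received from emigrants 53.5, sale of embassy land to a foreign government 48.3.)

-1162.8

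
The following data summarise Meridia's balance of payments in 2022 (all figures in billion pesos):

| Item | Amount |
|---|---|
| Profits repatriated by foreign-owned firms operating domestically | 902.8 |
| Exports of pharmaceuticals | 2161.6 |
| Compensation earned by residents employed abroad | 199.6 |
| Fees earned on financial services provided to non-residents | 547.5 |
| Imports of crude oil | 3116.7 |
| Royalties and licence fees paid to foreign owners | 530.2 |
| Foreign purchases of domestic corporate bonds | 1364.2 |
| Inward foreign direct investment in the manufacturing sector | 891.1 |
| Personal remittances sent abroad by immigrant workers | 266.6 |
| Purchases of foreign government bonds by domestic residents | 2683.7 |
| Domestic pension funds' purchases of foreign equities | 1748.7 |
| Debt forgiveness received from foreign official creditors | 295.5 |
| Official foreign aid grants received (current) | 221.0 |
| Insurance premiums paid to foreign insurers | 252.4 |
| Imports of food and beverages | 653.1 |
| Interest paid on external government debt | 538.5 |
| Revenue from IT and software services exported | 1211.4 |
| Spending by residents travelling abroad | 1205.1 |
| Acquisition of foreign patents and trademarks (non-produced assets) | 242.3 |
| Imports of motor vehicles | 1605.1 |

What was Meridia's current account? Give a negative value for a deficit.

-4729.4

Goods: -653.1 - 1605.1 - 3116.7 + 2161.6 = -3213.3
Services: 1211.4 - 530.2 - 252.4 - 1205.1 + 547.5 = -228.8
Primary income: 199.6 - 538.5 - 902.8 = -1241.7
Secondary income: 221.0 - 266.6 = -45.6
Current account = (-3213.3) + (-228.8) + (-1241.7) + (-45.6) = -4729.4
(Excluded from the current account — financial account: foreign purchases of domestic corporate bonds 1364.2, inward foreign direct investment in the manufacturing sector 891.1, purchases of foreign government bonds by domestic residents 2683.7, domestic pension funds' purchases of foreign equities 1748.7; capital account: debt forgiveness received from foreign official creditors 295.5, acquisition of foreign patents and trademarks (non-produced assets) 242.3.)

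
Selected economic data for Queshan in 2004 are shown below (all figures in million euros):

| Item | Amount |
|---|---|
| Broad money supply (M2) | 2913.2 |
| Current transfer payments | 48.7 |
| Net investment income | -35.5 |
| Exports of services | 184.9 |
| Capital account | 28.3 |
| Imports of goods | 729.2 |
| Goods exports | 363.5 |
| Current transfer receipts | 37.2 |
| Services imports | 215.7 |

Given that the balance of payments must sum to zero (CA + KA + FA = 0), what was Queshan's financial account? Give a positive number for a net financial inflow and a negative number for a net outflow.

415.2

Goods balance = 363.5 - 729.2 = -365.7
Services balance = 184.9 - 215.7 = -30.8
Trade balance (goods + services) = -365.7 + (-30.8) = -396.5
Net primary income = -35.5
Net secondary income = 37.2 - 48.7 = -11.5
Current account = -396.5 + (-35.5) + (-11.5) = -443.5
Financial account = -(-443.5 + 28.3) = 415.2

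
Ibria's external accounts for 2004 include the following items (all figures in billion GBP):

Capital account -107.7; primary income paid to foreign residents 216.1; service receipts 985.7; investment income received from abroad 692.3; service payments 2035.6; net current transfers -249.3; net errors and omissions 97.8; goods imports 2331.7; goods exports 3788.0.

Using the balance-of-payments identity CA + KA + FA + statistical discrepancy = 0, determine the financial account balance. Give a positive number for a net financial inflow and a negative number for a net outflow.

Goods balance = 3788.0 - 2331.7 = 1456.3
Services balance = 985.7 - 2035.6 = -1049.9
Trade balance (goods + services) = 1456.3 + (-1049.9) = 406.4
Net primary income = 692.3 - 216.1 = 476.2
Net secondary income = -249.3
Current account = 406.4 + 476.2 + (-249.3) = 633.3
Financial account = -(633.3 + (-107.7) + 97.8) = -623.4

-623.4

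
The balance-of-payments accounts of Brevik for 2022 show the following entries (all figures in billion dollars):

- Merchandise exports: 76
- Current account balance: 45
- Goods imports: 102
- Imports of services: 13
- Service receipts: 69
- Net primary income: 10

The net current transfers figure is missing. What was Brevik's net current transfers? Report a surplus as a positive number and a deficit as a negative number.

5

Current account = goods balance + services balance + net primary income + net secondary income
Sum of the known components = 40
Net current transfers = CA - (known components) = 45 - 40 = 5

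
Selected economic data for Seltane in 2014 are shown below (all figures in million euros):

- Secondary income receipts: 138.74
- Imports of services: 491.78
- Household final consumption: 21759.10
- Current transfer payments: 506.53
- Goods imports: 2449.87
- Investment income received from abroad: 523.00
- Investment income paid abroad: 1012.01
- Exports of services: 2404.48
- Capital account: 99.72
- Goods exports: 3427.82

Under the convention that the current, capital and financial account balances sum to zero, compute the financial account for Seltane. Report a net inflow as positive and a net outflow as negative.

Goods balance = 3427.82 - 2449.87 = 977.95
Services balance = 2404.48 - 491.78 = 1912.70
Trade balance (goods + services) = 977.95 + 1912.70 = 2890.65
Net primary income = 523.00 - 1012.01 = -489.01
Net secondary income = 138.74 - 506.53 = -367.79
Current account = 2890.65 + (-489.01) + (-367.79) = 2033.85
Financial account = -(2033.85 + 99.72) = -2133.57

-2133.57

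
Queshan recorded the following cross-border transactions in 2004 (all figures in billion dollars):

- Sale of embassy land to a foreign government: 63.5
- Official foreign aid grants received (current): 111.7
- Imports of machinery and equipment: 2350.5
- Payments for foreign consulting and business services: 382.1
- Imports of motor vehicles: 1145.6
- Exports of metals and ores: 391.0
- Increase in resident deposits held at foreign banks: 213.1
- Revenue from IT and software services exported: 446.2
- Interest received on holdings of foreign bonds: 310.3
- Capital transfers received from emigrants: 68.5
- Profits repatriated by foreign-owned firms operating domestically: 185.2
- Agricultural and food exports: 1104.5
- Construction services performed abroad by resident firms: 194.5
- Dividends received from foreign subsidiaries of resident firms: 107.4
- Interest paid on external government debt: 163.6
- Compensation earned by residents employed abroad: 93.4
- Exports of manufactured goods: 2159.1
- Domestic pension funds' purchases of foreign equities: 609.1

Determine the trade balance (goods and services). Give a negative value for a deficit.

Goods: 391.0 - 1145.6 + 2159.1 + 1104.5 - 2350.5 = 158.5
Services: 446.2 - 382.1 + 194.5 = 258.6
Trade balance = 158.5 + 258.6 = 417.1
(Excluded from the trade balance — capital account: sale of embassy land to a foreign government 63.5, capital transfers received from emigrants 68.5; secondary income: official foreign aid grants received (current) 111.7; financial account: increase in resident deposits held at foreign banks 213.1, domestic pension funds' purchases of foreign equities 609.1; primary income: interest received on holdings of foreign bonds 310.3, profits repatriated by foreign-owned firms operating domestically 185.2, dividends received from foreign subsidiaries of resident firms 107.4, interest paid on external government debt 163.6, compensation earned by residents employed abroad 93.4.)

417.1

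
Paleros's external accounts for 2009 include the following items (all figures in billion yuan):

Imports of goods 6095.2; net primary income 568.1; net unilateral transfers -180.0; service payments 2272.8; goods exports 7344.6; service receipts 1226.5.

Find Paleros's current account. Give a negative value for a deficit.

Goods balance = 7344.6 - 6095.2 = 1249.4
Services balance = 1226.5 - 2272.8 = -1046.3
Trade balance (goods + services) = 1249.4 + (-1046.3) = 203.1
Net primary income = 568.1
Net secondary income = -180.0
Current account = 203.1 + 568.1 + (-180.0) = 591.2

591.2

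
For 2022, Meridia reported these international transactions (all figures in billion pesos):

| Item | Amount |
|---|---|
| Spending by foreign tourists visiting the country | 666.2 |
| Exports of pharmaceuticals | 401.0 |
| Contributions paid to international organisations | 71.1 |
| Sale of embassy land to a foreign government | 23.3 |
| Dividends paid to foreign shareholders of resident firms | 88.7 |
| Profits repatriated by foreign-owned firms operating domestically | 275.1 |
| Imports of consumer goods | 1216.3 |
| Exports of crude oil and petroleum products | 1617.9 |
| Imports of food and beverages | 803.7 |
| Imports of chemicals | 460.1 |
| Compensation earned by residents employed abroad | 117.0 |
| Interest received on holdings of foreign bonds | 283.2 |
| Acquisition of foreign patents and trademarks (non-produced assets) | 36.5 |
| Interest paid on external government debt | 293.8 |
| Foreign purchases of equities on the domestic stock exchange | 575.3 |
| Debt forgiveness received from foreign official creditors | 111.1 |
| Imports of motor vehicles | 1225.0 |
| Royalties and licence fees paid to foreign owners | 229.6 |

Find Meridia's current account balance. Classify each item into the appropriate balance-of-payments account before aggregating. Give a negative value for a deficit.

Goods: 401.0 - 803.7 - 460.1 - 1225.0 - 1216.3 + 1617.9 = -1686.2
Services: -229.6 + 666.2 = 436.6
Primary income: -275.1 - 293.8 + 117.0 - 88.7 + 283.2 = -257.4
Secondary income: -71.1
Current account = (-1686.2) + 436.6 + (-257.4) + (-71.1) = -1578.1
(Excluded from the current account — capital account: sale of embassy land to a foreign government 23.3, acquisition of foreign patents and trademarks (non-produced assets) 36.5, debt forgiveness received from foreign official creditors 111.1; financial account: foreign purchases of equities on the domestic stock exchange 575.3.)

-1578.1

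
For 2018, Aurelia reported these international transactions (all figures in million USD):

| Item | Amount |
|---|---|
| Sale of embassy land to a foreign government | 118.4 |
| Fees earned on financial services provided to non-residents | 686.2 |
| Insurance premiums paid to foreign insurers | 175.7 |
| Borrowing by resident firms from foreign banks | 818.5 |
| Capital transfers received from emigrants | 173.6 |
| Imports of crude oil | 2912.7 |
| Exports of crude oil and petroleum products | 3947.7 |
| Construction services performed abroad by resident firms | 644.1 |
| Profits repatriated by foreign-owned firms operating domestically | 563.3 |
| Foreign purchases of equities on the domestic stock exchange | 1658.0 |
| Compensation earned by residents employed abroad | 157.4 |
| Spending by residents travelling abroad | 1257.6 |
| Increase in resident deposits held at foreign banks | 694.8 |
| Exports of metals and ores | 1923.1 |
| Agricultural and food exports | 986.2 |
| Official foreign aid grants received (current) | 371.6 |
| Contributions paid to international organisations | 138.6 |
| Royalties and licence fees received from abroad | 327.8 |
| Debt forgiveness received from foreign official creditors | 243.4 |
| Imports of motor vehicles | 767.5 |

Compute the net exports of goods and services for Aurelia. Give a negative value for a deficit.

Goods: -767.5 - 2912.7 + 3947.7 + 1923.1 + 986.2 = 3176.8
Services: 686.2 - 1257.6 + 644.1 + 327.8 - 175.7 = 224.8
Trade balance = 3176.8 + 224.8 = 3401.6
(Excluded from the trade balance — capital account: sale of embassy land to a foreign government 118.4, capital transfers received from emigrants 173.6, debt forgiveness received from foreign official creditors 243.4; financial account: borrowing by resident firms from foreign banks 818.5, foreign purchases of equities on the domestic stock exchange 1658.0, increase in resident deposits held at foreign banks 694.8; primary income: profits repatriated by foreign-owned firms operating domestically 563.3, compensation earned by residents employed abroad 157.4; secondary income: official foreign aid grants received (current) 371.6, contributions paid to international organisations 138.6.)

3401.6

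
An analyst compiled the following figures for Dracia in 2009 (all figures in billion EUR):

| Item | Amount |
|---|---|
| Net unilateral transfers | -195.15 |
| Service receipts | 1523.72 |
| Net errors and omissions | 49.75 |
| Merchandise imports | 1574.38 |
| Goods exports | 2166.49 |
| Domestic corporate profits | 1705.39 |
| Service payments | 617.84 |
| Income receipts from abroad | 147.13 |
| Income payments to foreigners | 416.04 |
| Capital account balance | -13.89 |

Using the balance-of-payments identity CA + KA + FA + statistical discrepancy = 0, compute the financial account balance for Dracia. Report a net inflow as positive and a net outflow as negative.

Goods balance = 2166.49 - 1574.38 = 592.11
Services balance = 1523.72 - 617.84 = 905.88
Trade balance (goods + services) = 592.11 + 905.88 = 1497.99
Net primary income = 147.13 - 416.04 = -268.91
Net secondary income = -195.15
Current account = 1497.99 + (-268.91) + (-195.15) = 1033.93
Financial account = -(1033.93 + (-13.89) + 49.75) = -1069.79

-1069.79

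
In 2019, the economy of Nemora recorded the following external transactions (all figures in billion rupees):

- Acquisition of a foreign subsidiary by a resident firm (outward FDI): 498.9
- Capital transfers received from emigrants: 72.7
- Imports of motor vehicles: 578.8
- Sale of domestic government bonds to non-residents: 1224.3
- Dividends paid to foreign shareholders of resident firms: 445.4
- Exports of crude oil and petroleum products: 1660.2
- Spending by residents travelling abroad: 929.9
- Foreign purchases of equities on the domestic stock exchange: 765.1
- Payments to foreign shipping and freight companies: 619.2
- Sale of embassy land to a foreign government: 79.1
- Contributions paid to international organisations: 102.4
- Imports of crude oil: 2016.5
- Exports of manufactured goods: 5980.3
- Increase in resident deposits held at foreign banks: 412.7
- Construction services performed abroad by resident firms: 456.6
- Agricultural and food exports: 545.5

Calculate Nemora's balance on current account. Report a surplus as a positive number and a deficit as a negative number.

3950.4

Goods: 545.5 + 1660.2 - 2016.5 - 578.8 + 5980.3 = 5590.7
Services: 456.6 - 929.9 - 619.2 = -1092.5
Primary income: -445.4
Secondary income: -102.4
Current account = 5590.7 + (-1092.5) + (-445.4) + (-102.4) = 3950.4
(Excluded from the current account — financial account: acquisition of a foreign subsidiary by a resident firm (outward FDI) 498.9, sale of domestic government bonds to non-residents 1224.3, foreign purchases of equities on the domestic stock exchange 765.1, increase in resident deposits held at foreign banks 412.7; capital account: capital transfers received from emigrants 72.7, sale of embassy land to a foreign government 79.1.)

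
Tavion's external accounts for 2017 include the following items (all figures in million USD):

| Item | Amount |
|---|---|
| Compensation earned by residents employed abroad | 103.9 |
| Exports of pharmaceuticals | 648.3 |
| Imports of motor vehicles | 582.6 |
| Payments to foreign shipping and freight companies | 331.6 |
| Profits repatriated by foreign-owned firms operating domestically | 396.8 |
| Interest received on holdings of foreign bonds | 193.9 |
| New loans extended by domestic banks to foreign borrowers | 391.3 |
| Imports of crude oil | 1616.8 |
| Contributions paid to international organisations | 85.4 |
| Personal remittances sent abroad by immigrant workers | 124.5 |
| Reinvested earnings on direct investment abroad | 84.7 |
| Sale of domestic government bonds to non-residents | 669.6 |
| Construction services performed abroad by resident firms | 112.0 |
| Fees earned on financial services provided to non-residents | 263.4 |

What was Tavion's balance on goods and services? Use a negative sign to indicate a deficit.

-1507.3

Goods: -1616.8 + 648.3 - 582.6 = -1551.1
Services: 263.4 - 331.6 + 112.0 = 43.8
Trade balance = -1551.1 + 43.8 = -1507.3
(Excluded from the trade balance — primary income: compensation earned by residents employed abroad 103.9, profits repatriated by foreign-owned firms operating domestically 396.8, interest received on holdings of foreign bonds 193.9, reinvested earnings on direct investment abroad 84.7; financial account: new loans extended by domestic banks to foreign borrowers 391.3, sale of domestic government bonds to non-residents 669.6; secondary income: contributions paid to international organisations 85.4, personal remittances sent abroad by immigrant workers 124.5.)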